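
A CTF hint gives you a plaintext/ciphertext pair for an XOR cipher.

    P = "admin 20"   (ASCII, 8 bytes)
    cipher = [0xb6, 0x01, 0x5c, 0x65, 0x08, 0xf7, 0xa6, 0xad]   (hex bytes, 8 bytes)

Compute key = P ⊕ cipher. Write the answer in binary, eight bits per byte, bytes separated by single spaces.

Since cipher = P ⊕ key, XORing both sides with P gives key = P ⊕ cipher.
61 ⊕ b6 = d7
64 ⊕ 01 = 65
6d ⊕ 5c = 31
69 ⊕ 65 = 0c
6e ⊕ 08 = 66
20 ⊕ f7 = d7
32 ⊕ a6 = 94
30 ⊕ ad = 9d

11010111 01100101 00110001 00001100 01100110 11010111 10010100 10011101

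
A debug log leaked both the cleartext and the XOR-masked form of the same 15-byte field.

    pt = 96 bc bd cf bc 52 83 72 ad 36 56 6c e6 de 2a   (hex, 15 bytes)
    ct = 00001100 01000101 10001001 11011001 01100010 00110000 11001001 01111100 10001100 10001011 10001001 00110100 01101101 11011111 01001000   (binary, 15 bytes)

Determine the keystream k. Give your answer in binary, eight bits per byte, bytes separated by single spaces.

10011010 11111001 00110100 00010110 11011110 01100010 01001010 00001110 00100001 10111101 11011111 01011000 10001011 00000001 01100010

Since ct = pt ⊕ k, XORing both sides with pt gives k = pt ⊕ ct.
96 xor 0c = 9a
bc xor 45 = f9
bd xor 89 = 34
cf xor d9 = 16
bc xor 62 = de
52 xor 30 = 62
83 xor c9 = 4a
72 xor 7c = 0e
ad xor 8c = 21
36 xor 8b = bd
56 xor 89 = df
6c xor 34 = 58
e6 xor 6d = 8b
de xor df = 01
2a xor 48 = 62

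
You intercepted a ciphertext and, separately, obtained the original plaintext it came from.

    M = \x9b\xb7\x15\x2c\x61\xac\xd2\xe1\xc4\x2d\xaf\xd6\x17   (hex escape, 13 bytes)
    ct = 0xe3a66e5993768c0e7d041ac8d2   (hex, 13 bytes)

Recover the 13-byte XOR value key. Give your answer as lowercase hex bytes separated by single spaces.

Since ct = M ⊕ key, XORing both sides with M gives key = M ⊕ ct.
byte 0: 9b xor e3 = 78
byte 1: b7 xor a6 = 11
byte 2: 15 xor 6e = 7b
byte 3: 2c xor 59 = 75
byte 4: 61 xor 93 = f2
byte 5: ac xor 76 = da
byte 6: d2 xor 8c = 5e
byte 7: e1 xor 0e = ef
byte 8: c4 xor 7d = b9
byte 9: 2d xor 04 = 29
byte 10: af xor 1a = b5
byte 11: d6 xor c8 = 1e
byte 12: 17 xor d2 = c5

78 11 7b 75 f2 da 5e ef b9 29 b5 1e c5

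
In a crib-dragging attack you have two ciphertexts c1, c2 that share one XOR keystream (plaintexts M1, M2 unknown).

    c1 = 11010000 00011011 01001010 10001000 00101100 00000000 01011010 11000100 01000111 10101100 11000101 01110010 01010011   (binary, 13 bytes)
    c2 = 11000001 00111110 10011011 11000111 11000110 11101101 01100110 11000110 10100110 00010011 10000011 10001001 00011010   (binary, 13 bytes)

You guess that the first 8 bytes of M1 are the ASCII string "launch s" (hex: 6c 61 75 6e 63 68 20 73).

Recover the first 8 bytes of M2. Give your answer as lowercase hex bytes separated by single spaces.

First, c1 ⊕ c2 = (M1 ⊕ K) ⊕ (M2 ⊕ K) = M1 ⊕ M2, so the key drops out. Then M2 = (M1 ⊕ M2) ⊕ M1 over the first 8 bytes.
byte 0: (d0 xor c1) xor 6c = 11 xor 6c = 7d
byte 1: (1b xor 3e) xor 61 = 25 xor 61 = 44
byte 2: (4a xor 9b) xor 75 = d1 xor 75 = a4
byte 3: (88 xor c7) xor 6e = 4f xor 6e = 21
byte 4: (2c xor c6) xor 63 = ea xor 63 = 89
byte 5: (00 xor ed) xor 68 = ed xor 68 = 85
byte 6: (5a xor 66) xor 20 = 3c xor 20 = 1c
byte 7: (c4 xor c6) xor 73 = 02 xor 73 = 71

7d 44 a4 21 89 85 1c 71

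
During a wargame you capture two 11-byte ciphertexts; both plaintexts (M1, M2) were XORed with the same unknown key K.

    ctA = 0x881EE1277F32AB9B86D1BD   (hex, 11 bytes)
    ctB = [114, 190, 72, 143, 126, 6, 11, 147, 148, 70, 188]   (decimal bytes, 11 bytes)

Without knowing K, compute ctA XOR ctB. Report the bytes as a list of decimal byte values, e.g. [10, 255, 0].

[250, 160, 169, 168, 1, 52, 160, 8, 18, 151, 1]

ctA ⊕ ctB = (M1 ⊕ K) ⊕ (M2 ⊕ K) = M1 ⊕ M2 — the shared key cancels under XOR.
88 ^ 72 = fa
1e ^ be = a0
e1 ^ 48 = a9
27 ^ 8f = a8
7f ^ 7e = 01
32 ^ 06 = 34
ab ^ 0b = a0
9b ^ 93 = 08
86 ^ 94 = 12
d1 ^ 46 = 97
bd ^ bc = 01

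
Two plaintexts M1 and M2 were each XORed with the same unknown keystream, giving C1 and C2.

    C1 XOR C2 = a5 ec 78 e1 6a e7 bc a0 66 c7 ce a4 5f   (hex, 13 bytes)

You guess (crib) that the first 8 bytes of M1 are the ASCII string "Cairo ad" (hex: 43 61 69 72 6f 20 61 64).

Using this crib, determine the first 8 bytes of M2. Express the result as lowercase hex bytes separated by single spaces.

e6 8d 11 93 05 c7 dd c4

Since C1 ⊕ C2 = M1 ⊕ M2, XORing with the guessed M1 bytes yields the corresponding M2 bytes: M2 = (C1 ⊕ C2) ⊕ M1.
a5 ^ 43 = e6
ec ^ 61 = 8d
78 ^ 69 = 11
e1 ^ 72 = 93
6a ^ 6f = 05
e7 ^ 20 = c7
bc ^ 61 = dd
a0 ^ 64 = c4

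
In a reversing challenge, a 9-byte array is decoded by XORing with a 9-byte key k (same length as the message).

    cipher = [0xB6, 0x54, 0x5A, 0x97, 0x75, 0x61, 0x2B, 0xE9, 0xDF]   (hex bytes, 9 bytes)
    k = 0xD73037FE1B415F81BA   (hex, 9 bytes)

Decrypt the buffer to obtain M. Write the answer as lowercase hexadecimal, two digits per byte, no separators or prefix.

61646d696e20746865

byte 0: b6 xor d7 = 61
byte 1: 54 xor 30 = 64
byte 2: 5a xor 37 = 6d
byte 3: 97 xor fe = 69
byte 4: 75 xor 1b = 6e
byte 5: 61 xor 41 = 20
byte 6: 2b xor 5f = 74
byte 7: e9 xor 81 = 68
byte 8: df xor ba = 65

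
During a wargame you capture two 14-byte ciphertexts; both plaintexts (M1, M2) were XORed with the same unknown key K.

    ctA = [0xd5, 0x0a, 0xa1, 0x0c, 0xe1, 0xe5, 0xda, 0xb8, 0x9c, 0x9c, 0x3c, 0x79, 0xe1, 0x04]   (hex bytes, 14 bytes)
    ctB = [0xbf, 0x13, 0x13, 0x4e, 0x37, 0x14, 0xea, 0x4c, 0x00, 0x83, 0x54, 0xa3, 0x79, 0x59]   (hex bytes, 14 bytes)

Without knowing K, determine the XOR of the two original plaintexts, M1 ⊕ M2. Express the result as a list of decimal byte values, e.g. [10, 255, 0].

[106, 25, 178, 66, 214, 241, 48, 244, 156, 31, 104, 218, 152, 93]

ctA ⊕ ctB = (M1 ⊕ K) ⊕ (M2 ⊕ K) = M1 ⊕ M2 — the shared key cancels under XOR.
byte 0: d5 ^ bf = 6a
byte 1: 0a ^ 13 = 19
byte 2: a1 ^ 13 = b2
byte 3: 0c ^ 4e = 42
byte 4: e1 ^ 37 = d6
byte 5: e5 ^ 14 = f1
byte 6: da ^ ea = 30
byte 7: b8 ^ 4c = f4
byte 8: 9c ^ 00 = 9c
byte 9: 9c ^ 83 = 1f
byte 10: 3c ^ 54 = 68
byte 11: 79 ^ a3 = da
byte 12: e1 ^ 79 = 98
byte 13: 04 ^ 59 = 5d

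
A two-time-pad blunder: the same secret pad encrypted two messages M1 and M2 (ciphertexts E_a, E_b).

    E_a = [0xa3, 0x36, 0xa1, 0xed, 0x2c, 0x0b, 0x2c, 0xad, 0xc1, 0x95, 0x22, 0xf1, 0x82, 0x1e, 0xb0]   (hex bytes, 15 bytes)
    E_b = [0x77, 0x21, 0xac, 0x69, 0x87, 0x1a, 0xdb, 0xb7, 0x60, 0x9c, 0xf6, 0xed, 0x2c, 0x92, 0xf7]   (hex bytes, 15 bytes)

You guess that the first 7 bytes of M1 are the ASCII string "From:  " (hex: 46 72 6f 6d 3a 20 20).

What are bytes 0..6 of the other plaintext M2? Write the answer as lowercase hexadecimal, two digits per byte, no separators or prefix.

926562e99131d7

First, E_a ⊕ E_b = (M1 ⊕ K) ⊕ (M2 ⊕ K) = M1 ⊕ M2, so the key drops out. Then M2 = (M1 ⊕ M2) ⊕ M1 over the first 7 bytes.
byte 0: (a3 ^ 77) ^ 46 = d4 ^ 46 = 92
byte 1: (36 ^ 21) ^ 72 = 17 ^ 72 = 65
byte 2: (a1 ^ ac) ^ 6f = 0d ^ 6f = 62
byte 3: (ed ^ 69) ^ 6d = 84 ^ 6d = e9
byte 4: (2c ^ 87) ^ 3a = ab ^ 3a = 91
byte 5: (0b ^ 1a) ^ 20 = 11 ^ 20 = 31
byte 6: (2c ^ db) ^ 20 = f7 ^ 20 = d7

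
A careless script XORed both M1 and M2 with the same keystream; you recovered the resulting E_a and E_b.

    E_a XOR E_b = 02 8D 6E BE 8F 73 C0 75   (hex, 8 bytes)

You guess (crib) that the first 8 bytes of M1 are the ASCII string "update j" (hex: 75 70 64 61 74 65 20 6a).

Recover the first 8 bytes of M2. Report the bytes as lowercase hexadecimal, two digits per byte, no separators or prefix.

77fd0adffb16e01f

Since E_a ⊕ E_b = M1 ⊕ M2, XORing with the guessed M1 bytes yields the corresponding M2 bytes: M2 = (E_a ⊕ E_b) ⊕ M1.
02 XOR 75 = 77
8d XOR 70 = fd
6e XOR 64 = 0a
be XOR 61 = df
8f XOR 74 = fb
73 XOR 65 = 16
c0 XOR 20 = e0
75 XOR 6a = 1f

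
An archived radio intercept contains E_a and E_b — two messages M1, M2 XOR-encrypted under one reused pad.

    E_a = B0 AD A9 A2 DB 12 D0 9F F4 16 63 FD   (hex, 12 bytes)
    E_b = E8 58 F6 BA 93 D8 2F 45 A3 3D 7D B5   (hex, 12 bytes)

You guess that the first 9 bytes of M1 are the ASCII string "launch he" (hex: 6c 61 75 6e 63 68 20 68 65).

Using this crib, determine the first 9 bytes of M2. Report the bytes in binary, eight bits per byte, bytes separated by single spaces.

First, E_a ⊕ E_b = (M1 ⊕ K) ⊕ (M2 ⊕ K) = M1 ⊕ M2, so the key drops out. Then M2 = (M1 ⊕ M2) ⊕ M1 over the first 9 bytes.
byte 0: (b0 xor e8) xor 6c = 58 xor 6c = 34
byte 1: (ad xor 58) xor 61 = f5 xor 61 = 94
byte 2: (a9 xor f6) xor 75 = 5f xor 75 = 2a
byte 3: (a2 xor ba) xor 6e = 18 xor 6e = 76
byte 4: (db xor 93) xor 63 = 48 xor 63 = 2b
byte 5: (12 xor d8) xor 68 = ca xor 68 = a2
byte 6: (d0 xor 2f) xor 20 = ff xor 20 = df
byte 7: (9f xor 45) xor 68 = da xor 68 = b2
byte 8: (f4 xor a3) xor 65 = 57 xor 65 = 32

00110100 10010100 00101010 01110110 00101011 10100010 11011111 10110010 00110010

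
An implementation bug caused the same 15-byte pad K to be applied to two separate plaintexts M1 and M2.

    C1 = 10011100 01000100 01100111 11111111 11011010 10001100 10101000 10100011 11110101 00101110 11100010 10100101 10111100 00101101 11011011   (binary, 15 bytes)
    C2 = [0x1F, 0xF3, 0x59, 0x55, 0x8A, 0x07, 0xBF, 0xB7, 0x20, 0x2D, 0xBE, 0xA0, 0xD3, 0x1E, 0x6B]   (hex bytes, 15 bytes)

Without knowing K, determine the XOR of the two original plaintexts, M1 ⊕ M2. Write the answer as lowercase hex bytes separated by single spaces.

83 b7 3e aa 50 8b 17 14 d5 03 5c 05 6f 33 b0

C1 ⊕ C2 = (M1 ⊕ K) ⊕ (M2 ⊕ K) = M1 ⊕ M2 — the shared key cancels under XOR.
10011100 XOR 00011111 = 10000011
01000100 XOR 11110011 = 10110111
01100111 XOR 01011001 = 00111110
11111111 XOR 01010101 = 10101010
11011010 XOR 10001010 = 01010000
10001100 XOR 00000111 = 10001011
10101000 XOR 10111111 = 00010111
10100011 XOR 10110111 = 00010100
11110101 XOR 00100000 = 11010101
00101110 XOR 00101101 = 00000011
11100010 XOR 10111110 = 01011100
10100101 XOR 10100000 = 00000101
10111100 XOR 11010011 = 01101111
00101101 XOR 00011110 = 00110011
11011011 XOR 01101011 = 10110000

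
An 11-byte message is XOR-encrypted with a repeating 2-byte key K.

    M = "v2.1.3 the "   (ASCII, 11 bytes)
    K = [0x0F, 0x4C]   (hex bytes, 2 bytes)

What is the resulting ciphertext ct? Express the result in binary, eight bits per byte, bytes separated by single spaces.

The 2-byte key repeats, so the effective keystream is 0f 4c 0f 4c 0f 4c 0f 4c 0f 4c 0f.
byte 0: 76 xor 0f = 79
byte 1: 32 xor 4c = 7e
byte 2: 2e xor 0f = 21
byte 3: 31 xor 4c = 7d
byte 4: 2e xor 0f = 21
byte 5: 33 xor 4c = 7f
byte 6: 20 xor 0f = 2f
byte 7: 74 xor 4c = 38
byte 8: 68 xor 0f = 67
byte 9: 65 xor 4c = 29
byte 10: 20 xor 0f = 2f

01111001 01111110 00100001 01111101 00100001 01111111 00101111 00111000 01100111 00101001 00101111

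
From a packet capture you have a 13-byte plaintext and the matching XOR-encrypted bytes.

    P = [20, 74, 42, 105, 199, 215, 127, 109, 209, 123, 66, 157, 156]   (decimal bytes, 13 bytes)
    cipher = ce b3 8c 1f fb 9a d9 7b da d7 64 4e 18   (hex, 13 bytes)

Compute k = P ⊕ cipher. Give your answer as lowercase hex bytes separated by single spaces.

Since cipher = P ⊕ k, XORing both sides with P gives k = P ⊕ cipher.
14 XOR ce = da
4a XOR b3 = f9
2a XOR 8c = a6
69 XOR 1f = 76
c7 XOR fb = 3c
d7 XOR 9a = 4d
7f XOR d9 = a6
6d XOR 7b = 16
d1 XOR da = 0b
7b XOR d7 = ac
42 XOR 64 = 26
9d XOR 4e = d3
9c XOR 18 = 84

da f9 a6 76 3c 4d a6 16 0b ac 26 d3 84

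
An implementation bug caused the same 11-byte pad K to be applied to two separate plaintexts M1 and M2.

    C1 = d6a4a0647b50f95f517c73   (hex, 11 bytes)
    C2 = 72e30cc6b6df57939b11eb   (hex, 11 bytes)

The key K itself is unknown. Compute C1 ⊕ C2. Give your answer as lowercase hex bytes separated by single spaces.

a4 47 ac a2 cd 8f ae cc ca 6d 98

C1 ⊕ C2 = (M1 ⊕ K) ⊕ (M2 ⊕ K) = M1 ⊕ M2 — the shared key cancels under XOR.
11010110 ^ 01110010 = 10100100
10100100 ^ 11100011 = 01000111
10100000 ^ 00001100 = 10101100
01100100 ^ 11000110 = 10100010
01111011 ^ 10110110 = 11001101
01010000 ^ 11011111 = 10001111
11111001 ^ 01010111 = 10101110
01011111 ^ 10010011 = 11001100
01010001 ^ 10011011 = 11001010
01111100 ^ 00010001 = 01101101
01110011 ^ 11101011 = 10011000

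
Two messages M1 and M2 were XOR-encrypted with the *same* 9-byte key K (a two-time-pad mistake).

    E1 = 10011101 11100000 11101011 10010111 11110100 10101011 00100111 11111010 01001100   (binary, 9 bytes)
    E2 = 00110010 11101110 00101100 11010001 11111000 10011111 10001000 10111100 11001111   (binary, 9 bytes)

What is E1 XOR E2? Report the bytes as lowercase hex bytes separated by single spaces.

af 0e c7 46 0c 34 af 46 83

E1 ⊕ E2 = (M1 ⊕ K) ⊕ (M2 ⊕ K) = M1 ⊕ M2 — the shared key cancels under XOR.
byte 0: 10011101 ⊕ 00110010 = 10101111
byte 1: 11100000 ⊕ 11101110 = 00001110
byte 2: 11101011 ⊕ 00101100 = 11000111
byte 3: 10010111 ⊕ 11010001 = 01000110
byte 4: 11110100 ⊕ 11111000 = 00001100
byte 5: 10101011 ⊕ 10011111 = 00110100
byte 6: 00100111 ⊕ 10001000 = 10101111
byte 7: 11111010 ⊕ 10111100 = 01000110
byte 8: 01001100 ⊕ 11001111 = 10000011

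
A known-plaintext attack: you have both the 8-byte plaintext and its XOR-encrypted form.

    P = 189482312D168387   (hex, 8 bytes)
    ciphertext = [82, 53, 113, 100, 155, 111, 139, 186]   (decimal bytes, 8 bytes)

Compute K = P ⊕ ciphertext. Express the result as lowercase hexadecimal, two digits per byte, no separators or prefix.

Since ciphertext = P ⊕ K, XORing both sides with P gives K = P ⊕ ciphertext.
18 XOR 52 = 4a
94 XOR 35 = a1
82 XOR 71 = f3
31 XOR 64 = 55
2d XOR 9b = b6
16 XOR 6f = 79
83 XOR 8b = 08
87 XOR ba = 3d

4aa1f355b679083d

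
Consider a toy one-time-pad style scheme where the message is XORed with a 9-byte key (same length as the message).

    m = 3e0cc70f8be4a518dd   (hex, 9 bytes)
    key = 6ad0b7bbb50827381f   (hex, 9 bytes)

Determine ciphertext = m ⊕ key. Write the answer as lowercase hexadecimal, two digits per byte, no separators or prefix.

54dc70b43eec8220c2

XOR is its own inverse, so applying the key byte-wise gives the result directly.
byte 0: 3e xor 6a = 54
byte 1: 0c xor d0 = dc
byte 2: c7 xor b7 = 70
byte 3: 0f xor bb = b4
byte 4: 8b xor b5 = 3e
byte 5: e4 xor 08 = ec
byte 6: a5 xor 27 = 82
byte 7: 18 xor 38 = 20
byte 8: dd xor 1f = c2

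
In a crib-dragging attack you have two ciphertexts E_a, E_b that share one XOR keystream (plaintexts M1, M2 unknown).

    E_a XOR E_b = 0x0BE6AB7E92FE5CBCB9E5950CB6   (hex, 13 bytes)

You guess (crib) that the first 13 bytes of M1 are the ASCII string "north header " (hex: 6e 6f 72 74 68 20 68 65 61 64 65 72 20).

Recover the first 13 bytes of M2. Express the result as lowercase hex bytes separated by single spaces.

65 89 d9 0a fa de 34 d9 d8 81 f0 7e 96

Since E_a ⊕ E_b = M1 ⊕ M2, XORing with the guessed M1 bytes yields the corresponding M2 bytes: M2 = (E_a ⊕ E_b) ⊕ M1.
byte 0:  11 XOR 110 = 101
byte 1: 230 XOR 111 = 137
byte 2: 171 XOR 114 = 217
byte 3: 126 XOR 116 =  10
byte 4: 146 XOR 104 = 250
byte 5: 254 XOR  32 = 222
byte 6:  92 XOR 104 =  52
byte 7: 188 XOR 101 = 217
byte 8: 185 XOR  97 = 216
byte 9: 229 XOR 100 = 129
byte 10: 149 XOR 101 = 240
byte 11:  12 XOR 114 = 126
byte 12: 182 XOR  32 = 150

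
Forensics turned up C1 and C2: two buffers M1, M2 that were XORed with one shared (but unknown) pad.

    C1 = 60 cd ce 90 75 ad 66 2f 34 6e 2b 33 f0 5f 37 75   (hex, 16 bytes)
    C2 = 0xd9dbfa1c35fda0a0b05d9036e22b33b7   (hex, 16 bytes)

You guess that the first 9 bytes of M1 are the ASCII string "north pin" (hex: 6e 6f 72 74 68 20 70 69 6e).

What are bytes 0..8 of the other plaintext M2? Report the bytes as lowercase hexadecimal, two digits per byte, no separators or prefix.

d77946f82870b6e6ea

First, C1 ⊕ C2 = (M1 ⊕ K) ⊕ (M2 ⊕ K) = M1 ⊕ M2, so the key drops out. Then M2 = (M1 ⊕ M2) ⊕ M1 over the first 9 bytes.
byte 0: (60 XOR d9) XOR 6e = b9 XOR 6e = d7
byte 1: (cd XOR db) XOR 6f = 16 XOR 6f = 79
byte 2: (ce XOR fa) XOR 72 = 34 XOR 72 = 46
byte 3: (90 XOR 1c) XOR 74 = 8c XOR 74 = f8
byte 4: (75 XOR 35) XOR 68 = 40 XOR 68 = 28
byte 5: (ad XOR fd) XOR 20 = 50 XOR 20 = 70
byte 6: (66 XOR a0) XOR 70 = c6 XOR 70 = b6
byte 7: (2f XOR a0) XOR 69 = 8f XOR 69 = e6
byte 8: (34 XOR b0) XOR 6e = 84 XOR 6e = ea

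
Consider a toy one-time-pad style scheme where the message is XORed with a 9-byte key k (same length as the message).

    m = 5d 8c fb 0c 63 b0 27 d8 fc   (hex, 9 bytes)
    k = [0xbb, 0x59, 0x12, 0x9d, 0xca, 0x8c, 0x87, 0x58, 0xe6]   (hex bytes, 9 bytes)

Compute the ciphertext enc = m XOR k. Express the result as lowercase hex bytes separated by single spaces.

e6 d5 e9 91 a9 3c a0 80 1a

XOR is its own inverse, so applying the key byte-wise gives the result directly.
byte 0: 5d ^ bb = e6
byte 1: 8c ^ 59 = d5
byte 2: fb ^ 12 = e9
byte 3: 0c ^ 9d = 91
byte 4: 63 ^ ca = a9
byte 5: b0 ^ 8c = 3c
byte 6: 27 ^ 87 = a0
byte 7: d8 ^ 58 = 80
byte 8: fc ^ e6 = 1a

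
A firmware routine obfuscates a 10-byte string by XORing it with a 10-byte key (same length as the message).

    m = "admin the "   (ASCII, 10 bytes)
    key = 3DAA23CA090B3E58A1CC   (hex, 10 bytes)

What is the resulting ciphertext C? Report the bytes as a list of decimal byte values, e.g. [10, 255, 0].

byte 0:  97 XOR  61 =  92
byte 1: 100 XOR 170 = 206
byte 2: 109 XOR  35 =  78
byte 3: 105 XOR 202 = 163
byte 4: 110 XOR   9 = 103
byte 5:  32 XOR  11 =  43
byte 6: 116 XOR  62 =  74
byte 7: 104 XOR  88 =  48
byte 8: 101 XOR 161 = 196
byte 9:  32 XOR 204 = 236

[92, 206, 78, 163, 103, 43, 74, 48, 196, 236]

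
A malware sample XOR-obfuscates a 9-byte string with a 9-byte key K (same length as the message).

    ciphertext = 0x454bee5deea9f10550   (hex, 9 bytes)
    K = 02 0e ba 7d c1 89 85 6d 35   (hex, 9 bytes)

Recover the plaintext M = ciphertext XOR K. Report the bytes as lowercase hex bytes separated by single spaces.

XOR is its own inverse, so applying the key byte-wise gives the result directly.
45 ^ 02 = 47
4b ^ 0e = 45
ee ^ ba = 54
5d ^ 7d = 20
ee ^ c1 = 2f
a9 ^ 89 = 20
f1 ^ 85 = 74
05 ^ 6d = 68
50 ^ 35 = 65

47 45 54 20 2f 20 74 68 65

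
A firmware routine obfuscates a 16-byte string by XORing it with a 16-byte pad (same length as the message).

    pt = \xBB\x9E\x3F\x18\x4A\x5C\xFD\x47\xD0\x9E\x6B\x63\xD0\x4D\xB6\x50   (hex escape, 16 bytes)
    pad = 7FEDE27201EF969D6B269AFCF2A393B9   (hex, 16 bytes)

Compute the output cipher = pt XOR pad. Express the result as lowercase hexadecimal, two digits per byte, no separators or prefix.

byte 0: bb ⊕ 7f = c4
byte 1: 9e ⊕ ed = 73
byte 2: 3f ⊕ e2 = dd
byte 3: 18 ⊕ 72 = 6a
byte 4: 4a ⊕ 01 = 4b
byte 5: 5c ⊕ ef = b3
byte 6: fd ⊕ 96 = 6b
byte 7: 47 ⊕ 9d = da
byte 8: d0 ⊕ 6b = bb
byte 9: 9e ⊕ 26 = b8
byte 10: 6b ⊕ 9a = f1
byte 11: 63 ⊕ fc = 9f
byte 12: d0 ⊕ f2 = 22
byte 13: 4d ⊕ a3 = ee
byte 14: b6 ⊕ 93 = 25
byte 15: 50 ⊕ b9 = e9

c473dd6a4bb36bdabbb8f19f22ee25e9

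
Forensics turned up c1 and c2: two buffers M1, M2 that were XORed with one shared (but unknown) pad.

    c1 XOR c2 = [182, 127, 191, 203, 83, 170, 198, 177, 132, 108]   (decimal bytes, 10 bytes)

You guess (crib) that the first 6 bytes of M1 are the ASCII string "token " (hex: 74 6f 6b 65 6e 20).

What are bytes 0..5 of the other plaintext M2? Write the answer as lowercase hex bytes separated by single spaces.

c2 10 d4 ae 3d 8a

Since c1 ⊕ c2 = M1 ⊕ M2, XORing with the guessed M1 bytes yields the corresponding M2 bytes: M2 = (c1 ⊕ c2) ⊕ M1.
10110110 XOR 01110100 = 11000010
01111111 XOR 01101111 = 00010000
10111111 XOR 01101011 = 11010100
11001011 XOR 01100101 = 10101110
01010011 XOR 01101110 = 00111101
10101010 XOR 00100000 = 10001010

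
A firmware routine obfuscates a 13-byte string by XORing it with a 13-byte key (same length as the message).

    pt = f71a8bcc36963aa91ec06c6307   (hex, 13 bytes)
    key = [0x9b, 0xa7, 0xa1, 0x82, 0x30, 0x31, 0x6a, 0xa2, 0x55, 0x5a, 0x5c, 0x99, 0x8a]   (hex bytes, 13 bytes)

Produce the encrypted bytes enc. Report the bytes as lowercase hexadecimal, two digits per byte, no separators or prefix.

6cbd2a4e06a7500b4b9a30fa8d

byte 0: f7 ⊕ 9b = 6c
byte 1: 1a ⊕ a7 = bd
byte 2: 8b ⊕ a1 = 2a
byte 3: cc ⊕ 82 = 4e
byte 4: 36 ⊕ 30 = 06
byte 5: 96 ⊕ 31 = a7
byte 6: 3a ⊕ 6a = 50
byte 7: a9 ⊕ a2 = 0b
byte 8: 1e ⊕ 55 = 4b
byte 9: c0 ⊕ 5a = 9a
byte 10: 6c ⊕ 5c = 30
byte 11: 63 ⊕ 99 = fa
byte 12: 07 ⊕ 8a = 8d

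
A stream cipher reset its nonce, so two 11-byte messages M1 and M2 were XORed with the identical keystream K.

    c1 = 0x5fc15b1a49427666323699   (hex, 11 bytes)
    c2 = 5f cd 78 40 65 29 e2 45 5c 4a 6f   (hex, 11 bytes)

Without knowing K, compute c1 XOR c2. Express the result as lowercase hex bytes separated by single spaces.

c1 ⊕ c2 = (M1 ⊕ K) ⊕ (M2 ⊕ K) = M1 ⊕ M2 — the shared key cancels under XOR.
byte 0:  95 ⊕  95 =   0
byte 1: 193 ⊕ 205 =  12
byte 2:  91 ⊕ 120 =  35
byte 3:  26 ⊕  64 =  90
byte 4:  73 ⊕ 101 =  44
byte 5:  66 ⊕  41 = 107
byte 6: 118 ⊕ 226 = 148
byte 7: 102 ⊕  69 =  35
byte 8:  50 ⊕  92 = 110
byte 9:  54 ⊕  74 = 124
byte 10: 153 ⊕ 111 = 246

00 0c 23 5a 2c 6b 94 23 6e 7c f6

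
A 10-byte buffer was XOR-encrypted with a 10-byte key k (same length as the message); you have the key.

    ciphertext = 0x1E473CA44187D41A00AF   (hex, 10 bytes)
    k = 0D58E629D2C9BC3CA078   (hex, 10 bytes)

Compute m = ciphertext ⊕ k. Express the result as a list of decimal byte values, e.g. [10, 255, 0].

[19, 31, 218, 141, 147, 78, 104, 38, 160, 215]

XOR is its own inverse, so applying the key byte-wise gives the result directly.
byte 0: 00011110 XOR 00001101 = 00010011
byte 1: 01000111 XOR 01011000 = 00011111
byte 2: 00111100 XOR 11100110 = 11011010
byte 3: 10100100 XOR 00101001 = 10001101
byte 4: 01000001 XOR 11010010 = 10010011
byte 5: 10000111 XOR 11001001 = 01001110
byte 6: 11010100 XOR 10111100 = 01101000
byte 7: 00011010 XOR 00111100 = 00100110
byte 8: 00000000 XOR 10100000 = 10100000
byte 9: 10101111 XOR 01111000 = 11010111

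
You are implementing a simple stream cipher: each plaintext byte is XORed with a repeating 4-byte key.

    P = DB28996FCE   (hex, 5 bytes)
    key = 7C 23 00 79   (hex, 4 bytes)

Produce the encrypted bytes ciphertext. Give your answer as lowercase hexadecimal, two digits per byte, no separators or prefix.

a70b9916b2

The 4-byte key repeats, so the effective keystream is 7c 23 00 79 7c.
byte 0: db XOR 7c = a7
byte 1: 28 XOR 23 = 0b
byte 2: 99 XOR 00 = 99
byte 3: 6f XOR 79 = 16
byte 4: ce XOR 7c = b2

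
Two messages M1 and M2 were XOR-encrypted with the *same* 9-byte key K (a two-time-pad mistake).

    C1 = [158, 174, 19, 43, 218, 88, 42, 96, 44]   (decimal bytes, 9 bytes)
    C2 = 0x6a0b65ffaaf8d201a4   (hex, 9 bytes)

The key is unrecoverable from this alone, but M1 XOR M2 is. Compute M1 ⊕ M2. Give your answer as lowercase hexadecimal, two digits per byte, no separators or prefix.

f4a576d470a0f86188

C1 ⊕ C2 = (M1 ⊕ K) ⊕ (M2 ⊕ K) = M1 ⊕ M2 — the shared key cancels under XOR.
158 XOR 106 = 244
174 XOR  11 = 165
 19 XOR 101 = 118
 43 XOR 255 = 212
218 XOR 170 = 112
 88 XOR 248 = 160
 42 XOR 210 = 248
 96 XOR   1 =  97
 44 XOR 164 = 136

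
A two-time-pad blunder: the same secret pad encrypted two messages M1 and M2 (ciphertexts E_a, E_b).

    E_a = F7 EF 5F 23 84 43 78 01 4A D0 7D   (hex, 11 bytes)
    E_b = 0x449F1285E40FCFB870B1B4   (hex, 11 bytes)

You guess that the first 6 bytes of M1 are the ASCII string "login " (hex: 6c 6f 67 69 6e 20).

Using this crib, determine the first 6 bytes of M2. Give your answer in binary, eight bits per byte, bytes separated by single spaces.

11011111 00011111 00101010 11001111 00001110 01101100

First, E_a ⊕ E_b = (M1 ⊕ K) ⊕ (M2 ⊕ K) = M1 ⊕ M2, so the key drops out. Then M2 = (M1 ⊕ M2) ⊕ M1 over the first 6 bytes.
byte 0: (f7 XOR 44) XOR 6c = b3 XOR 6c = df
byte 1: (ef XOR 9f) XOR 6f = 70 XOR 6f = 1f
byte 2: (5f XOR 12) XOR 67 = 4d XOR 67 = 2a
byte 3: (23 XOR 85) XOR 69 = a6 XOR 69 = cf
byte 4: (84 XOR e4) XOR 6e = 60 XOR 6e = 0e
byte 5: (43 XOR 0f) XOR 20 = 4c XOR 20 = 6c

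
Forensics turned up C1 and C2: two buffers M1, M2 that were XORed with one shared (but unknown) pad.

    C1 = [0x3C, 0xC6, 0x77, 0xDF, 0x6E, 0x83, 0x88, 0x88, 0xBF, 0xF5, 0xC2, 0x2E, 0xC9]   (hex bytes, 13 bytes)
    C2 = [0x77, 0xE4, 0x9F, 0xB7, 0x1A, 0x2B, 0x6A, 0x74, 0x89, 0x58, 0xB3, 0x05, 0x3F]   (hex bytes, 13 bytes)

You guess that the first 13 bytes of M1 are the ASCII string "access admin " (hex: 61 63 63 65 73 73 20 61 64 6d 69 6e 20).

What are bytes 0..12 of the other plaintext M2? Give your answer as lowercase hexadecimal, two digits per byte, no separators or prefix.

First, C1 ⊕ C2 = (M1 ⊕ K) ⊕ (M2 ⊕ K) = M1 ⊕ M2, so the key drops out. Then M2 = (M1 ⊕ M2) ⊕ M1 over the first 13 bytes.
byte 0: (3c XOR 77) XOR 61 = 4b XOR 61 = 2a
byte 1: (c6 XOR e4) XOR 63 = 22 XOR 63 = 41
byte 2: (77 XOR 9f) XOR 63 = e8 XOR 63 = 8b
byte 3: (df XOR b7) XOR 65 = 68 XOR 65 = 0d
byte 4: (6e XOR 1a) XOR 73 = 74 XOR 73 = 07
byte 5: (83 XOR 2b) XOR 73 = a8 XOR 73 = db
byte 6: (88 XOR 6a) XOR 20 = e2 XOR 20 = c2
byte 7: (88 XOR 74) XOR 61 = fc XOR 61 = 9d
byte 8: (bf XOR 89) XOR 64 = 36 XOR 64 = 52
byte 9: (f5 XOR 58) XOR 6d = ad XOR 6d = c0
byte 10: (c2 XOR b3) XOR 69 = 71 XOR 69 = 18
byte 11: (2e XOR 05) XOR 6e = 2b XOR 6e = 45
byte 12: (c9 XOR 3f) XOR 20 = f6 XOR 20 = d6

2a418b0d07dbc29d52c01845d6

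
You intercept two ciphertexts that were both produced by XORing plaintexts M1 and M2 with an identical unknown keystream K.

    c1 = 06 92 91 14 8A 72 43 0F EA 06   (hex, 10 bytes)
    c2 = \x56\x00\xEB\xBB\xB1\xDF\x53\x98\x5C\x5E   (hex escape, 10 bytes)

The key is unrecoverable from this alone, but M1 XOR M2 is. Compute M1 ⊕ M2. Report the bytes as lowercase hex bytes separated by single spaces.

50 92 7a af 3b ad 10 97 b6 58

c1 ⊕ c2 = (M1 ⊕ K) ⊕ (M2 ⊕ K) = M1 ⊕ M2 — the shared key cancels under XOR.
06 xor 56 = 50
92 xor 00 = 92
91 xor eb = 7a
14 xor bb = af
8a xor b1 = 3b
72 xor df = ad
43 xor 53 = 10
0f xor 98 = 97
ea xor 5c = b6
06 xor 5e = 58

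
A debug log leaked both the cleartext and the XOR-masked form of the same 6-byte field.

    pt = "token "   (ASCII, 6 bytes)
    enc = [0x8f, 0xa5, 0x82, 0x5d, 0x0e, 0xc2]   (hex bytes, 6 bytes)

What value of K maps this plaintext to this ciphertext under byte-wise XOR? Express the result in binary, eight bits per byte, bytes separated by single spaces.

11111011 11001010 11101001 00111000 01100000 11100010

Since enc = pt ⊕ K, XORing both sides with pt gives K = pt ⊕ enc.
byte 0: 116 xor 143 = 251
byte 1: 111 xor 165 = 202
byte 2: 107 xor 130 = 233
byte 3: 101 xor  93 =  56
byte 4: 110 xor  14 =  96
byte 5:  32 xor 194 = 226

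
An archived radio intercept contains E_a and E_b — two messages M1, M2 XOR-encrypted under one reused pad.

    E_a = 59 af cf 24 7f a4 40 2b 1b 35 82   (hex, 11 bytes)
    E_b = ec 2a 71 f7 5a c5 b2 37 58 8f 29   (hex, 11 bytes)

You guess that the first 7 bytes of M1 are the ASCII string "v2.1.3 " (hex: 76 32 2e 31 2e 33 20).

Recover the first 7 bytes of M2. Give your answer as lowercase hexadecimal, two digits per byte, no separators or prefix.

c3b790e20b52d2

First, E_a ⊕ E_b = (M1 ⊕ K) ⊕ (M2 ⊕ K) = M1 ⊕ M2, so the key drops out. Then M2 = (M1 ⊕ M2) ⊕ M1 over the first 7 bytes.
byte 0: (59 xor ec) xor 76 = b5 xor 76 = c3
byte 1: (af xor 2a) xor 32 = 85 xor 32 = b7
byte 2: (cf xor 71) xor 2e = be xor 2e = 90
byte 3: (24 xor f7) xor 31 = d3 xor 31 = e2
byte 4: (7f xor 5a) xor 2e = 25 xor 2e = 0b
byte 5: (a4 xor c5) xor 33 = 61 xor 33 = 52
byte 6: (40 xor b2) xor 20 = f2 xor 20 = d2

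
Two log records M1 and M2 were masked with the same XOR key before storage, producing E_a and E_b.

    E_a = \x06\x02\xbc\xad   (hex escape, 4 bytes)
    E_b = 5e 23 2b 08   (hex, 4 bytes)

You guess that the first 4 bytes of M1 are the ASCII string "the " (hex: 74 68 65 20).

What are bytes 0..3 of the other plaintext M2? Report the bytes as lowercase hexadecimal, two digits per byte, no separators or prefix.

2c49f285

First, E_a ⊕ E_b = (M1 ⊕ K) ⊕ (M2 ⊕ K) = M1 ⊕ M2, so the key drops out. Then M2 = (M1 ⊕ M2) ⊕ M1 over the first 4 bytes.
byte 0: (06 ⊕ 5e) ⊕ 74 = 58 ⊕ 74 = 2c
byte 1: (02 ⊕ 23) ⊕ 68 = 21 ⊕ 68 = 49
byte 2: (bc ⊕ 2b) ⊕ 65 = 97 ⊕ 65 = f2
byte 3: (ad ⊕ 08) ⊕ 20 = a5 ⊕ 20 = 85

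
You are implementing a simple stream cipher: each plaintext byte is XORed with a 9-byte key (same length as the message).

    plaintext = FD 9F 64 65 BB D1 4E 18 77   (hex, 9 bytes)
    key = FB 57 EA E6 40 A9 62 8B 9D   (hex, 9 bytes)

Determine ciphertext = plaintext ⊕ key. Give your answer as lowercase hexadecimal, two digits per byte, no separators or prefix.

06c88e83fb782c93ea

253 ⊕ 251 =   6
159 ⊕  87 = 200
100 ⊕ 234 = 142
101 ⊕ 230 = 131
187 ⊕  64 = 251
209 ⊕ 169 = 120
 78 ⊕  98 =  44
 24 ⊕ 139 = 147
119 ⊕ 157 = 234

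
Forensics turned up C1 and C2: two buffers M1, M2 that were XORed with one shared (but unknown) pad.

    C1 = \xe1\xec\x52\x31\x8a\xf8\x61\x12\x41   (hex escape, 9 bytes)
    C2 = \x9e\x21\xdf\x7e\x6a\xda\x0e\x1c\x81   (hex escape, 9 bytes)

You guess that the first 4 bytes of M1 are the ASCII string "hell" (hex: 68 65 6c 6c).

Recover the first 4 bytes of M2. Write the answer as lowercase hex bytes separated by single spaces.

17 a8 e1 23

First, C1 ⊕ C2 = (M1 ⊕ K) ⊕ (M2 ⊕ K) = M1 ⊕ M2, so the key drops out. Then M2 = (M1 ⊕ M2) ⊕ M1 over the first 4 bytes.
byte 0: (e1 xor 9e) xor 68 = 7f xor 68 = 17
byte 1: (ec xor 21) xor 65 = cd xor 65 = a8
byte 2: (52 xor df) xor 6c = 8d xor 6c = e1
byte 3: (31 xor 7e) xor 6c = 4f xor 6c = 23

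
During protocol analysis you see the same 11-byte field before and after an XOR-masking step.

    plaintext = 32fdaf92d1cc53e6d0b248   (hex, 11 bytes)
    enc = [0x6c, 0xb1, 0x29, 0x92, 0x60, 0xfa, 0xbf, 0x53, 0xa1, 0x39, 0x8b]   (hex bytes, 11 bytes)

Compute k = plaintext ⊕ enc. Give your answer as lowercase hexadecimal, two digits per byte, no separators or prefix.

Since enc = plaintext ⊕ k, XORing both sides with plaintext gives k = plaintext ⊕ enc.
byte 0: 32 ^ 6c = 5e
byte 1: fd ^ b1 = 4c
byte 2: af ^ 29 = 86
byte 3: 92 ^ 92 = 00
byte 4: d1 ^ 60 = b1
byte 5: cc ^ fa = 36
byte 6: 53 ^ bf = ec
byte 7: e6 ^ 53 = b5
byte 8: d0 ^ a1 = 71
byte 9: b2 ^ 39 = 8b
byte 10: 48 ^ 8b = c3

5e4c8600b136ecb5718bc3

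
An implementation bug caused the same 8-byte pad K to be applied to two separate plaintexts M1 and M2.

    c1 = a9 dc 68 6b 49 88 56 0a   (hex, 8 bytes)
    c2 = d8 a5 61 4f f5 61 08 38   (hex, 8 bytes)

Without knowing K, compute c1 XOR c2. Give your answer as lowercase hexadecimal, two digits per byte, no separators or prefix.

c1 ⊕ c2 = (M1 ⊕ K) ⊕ (M2 ⊕ K) = M1 ⊕ M2 — the shared key cancels under XOR.
a9 ^ d8 = 71
dc ^ a5 = 79
68 ^ 61 = 09
6b ^ 4f = 24
49 ^ f5 = bc
88 ^ 61 = e9
56 ^ 08 = 5e
0a ^ 38 = 32

71790924bce95e32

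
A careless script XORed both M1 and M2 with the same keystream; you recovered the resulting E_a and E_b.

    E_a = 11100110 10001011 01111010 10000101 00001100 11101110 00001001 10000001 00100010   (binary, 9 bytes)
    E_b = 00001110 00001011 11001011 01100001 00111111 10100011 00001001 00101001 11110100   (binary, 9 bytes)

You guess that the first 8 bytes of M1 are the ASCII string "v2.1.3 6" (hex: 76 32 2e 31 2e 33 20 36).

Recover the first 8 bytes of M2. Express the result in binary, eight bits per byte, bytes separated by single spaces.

First, E_a ⊕ E_b = (M1 ⊕ K) ⊕ (M2 ⊕ K) = M1 ⊕ M2, so the key drops out. Then M2 = (M1 ⊕ M2) ⊕ M1 over the first 8 bytes.
byte 0: (e6 ⊕ 0e) ⊕ 76 = e8 ⊕ 76 = 9e
byte 1: (8b ⊕ 0b) ⊕ 32 = 80 ⊕ 32 = b2
byte 2: (7a ⊕ cb) ⊕ 2e = b1 ⊕ 2e = 9f
byte 3: (85 ⊕ 61) ⊕ 31 = e4 ⊕ 31 = d5
byte 4: (0c ⊕ 3f) ⊕ 2e = 33 ⊕ 2e = 1d
byte 5: (ee ⊕ a3) ⊕ 33 = 4d ⊕ 33 = 7e
byte 6: (09 ⊕ 09) ⊕ 20 = 00 ⊕ 20 = 20
byte 7: (81 ⊕ 29) ⊕ 36 = a8 ⊕ 36 = 9e

10011110 10110010 10011111 11010101 00011101 01111110 00100000 10011110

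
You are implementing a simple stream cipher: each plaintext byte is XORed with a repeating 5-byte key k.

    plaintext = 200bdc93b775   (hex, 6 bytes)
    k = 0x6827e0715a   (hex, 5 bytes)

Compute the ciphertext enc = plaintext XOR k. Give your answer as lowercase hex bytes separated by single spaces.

The 5-byte key repeats, so the effective keystream is 68 27 e0 71 5a 68.
byte 0: 20 xor 68 = 48
byte 1: 0b xor 27 = 2c
byte 2: dc xor e0 = 3c
byte 3: 93 xor 71 = e2
byte 4: b7 xor 5a = ed
byte 5: 75 xor 68 = 1d

48 2c 3c e2 ed 1d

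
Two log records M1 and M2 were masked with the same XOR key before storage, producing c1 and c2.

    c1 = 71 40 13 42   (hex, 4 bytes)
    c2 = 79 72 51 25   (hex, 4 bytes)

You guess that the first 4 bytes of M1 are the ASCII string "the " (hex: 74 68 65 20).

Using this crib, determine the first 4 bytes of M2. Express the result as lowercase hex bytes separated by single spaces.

First, c1 ⊕ c2 = (M1 ⊕ K) ⊕ (M2 ⊕ K) = M1 ⊕ M2, so the key drops out. Then M2 = (M1 ⊕ M2) ⊕ M1 over the first 4 bytes.
byte 0: (71 XOR 79) XOR 74 = 08 XOR 74 = 7c
byte 1: (40 XOR 72) XOR 68 = 32 XOR 68 = 5a
byte 2: (13 XOR 51) XOR 65 = 42 XOR 65 = 27
byte 3: (42 XOR 25) XOR 20 = 67 XOR 20 = 47

7c 5a 27 47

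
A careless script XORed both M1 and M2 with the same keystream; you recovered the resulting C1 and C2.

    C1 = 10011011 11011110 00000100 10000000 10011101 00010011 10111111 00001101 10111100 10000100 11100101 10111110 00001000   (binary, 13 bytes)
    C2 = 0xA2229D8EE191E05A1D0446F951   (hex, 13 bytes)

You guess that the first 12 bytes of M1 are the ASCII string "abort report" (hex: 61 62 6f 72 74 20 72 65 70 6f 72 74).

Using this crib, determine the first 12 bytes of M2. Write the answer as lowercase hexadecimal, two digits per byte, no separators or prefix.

589ef67c08a22d32d1efd133

First, C1 ⊕ C2 = (M1 ⊕ K) ⊕ (M2 ⊕ K) = M1 ⊕ M2, so the key drops out. Then M2 = (M1 ⊕ M2) ⊕ M1 over the first 12 bytes.
byte 0: (9b xor a2) xor 61 = 39 xor 61 = 58
byte 1: (de xor 22) xor 62 = fc xor 62 = 9e
byte 2: (04 xor 9d) xor 6f = 99 xor 6f = f6
byte 3: (80 xor 8e) xor 72 = 0e xor 72 = 7c
byte 4: (9d xor e1) xor 74 = 7c xor 74 = 08
byte 5: (13 xor 91) xor 20 = 82 xor 20 = a2
byte 6: (bf xor e0) xor 72 = 5f xor 72 = 2d
byte 7: (0d xor 5a) xor 65 = 57 xor 65 = 32
byte 8: (bc xor 1d) xor 70 = a1 xor 70 = d1
byte 9: (84 xor 04) xor 6f = 80 xor 6f = ef
byte 10: (e5 xor 46) xor 72 = a3 xor 72 = d1
byte 11: (be xor f9) xor 74 = 47 xor 74 = 33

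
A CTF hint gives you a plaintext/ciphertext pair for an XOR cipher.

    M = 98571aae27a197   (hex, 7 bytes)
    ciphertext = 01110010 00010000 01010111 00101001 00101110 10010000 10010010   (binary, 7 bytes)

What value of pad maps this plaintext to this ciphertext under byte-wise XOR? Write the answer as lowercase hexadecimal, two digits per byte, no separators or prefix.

Since ciphertext = M ⊕ pad, XORing both sides with M gives pad = M ⊕ ciphertext.
152 xor 114 = 234
 87 xor  16 =  71
 26 xor  87 =  77
174 xor  41 = 135
 39 xor  46 =   9
161 xor 144 =  49
151 xor 146 =   5

ea474d87093105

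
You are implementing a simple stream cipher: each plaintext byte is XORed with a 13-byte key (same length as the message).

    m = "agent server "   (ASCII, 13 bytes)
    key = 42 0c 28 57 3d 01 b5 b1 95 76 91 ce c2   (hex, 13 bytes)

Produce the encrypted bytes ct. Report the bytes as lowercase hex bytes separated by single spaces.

23 6b 4d 39 49 21 c6 d4 e7 00 f4 bc e2

byte 0: 01100001 XOR 01000010 = 00100011
byte 1: 01100111 XOR 00001100 = 01101011
byte 2: 01100101 XOR 00101000 = 01001101
byte 3: 01101110 XOR 01010111 = 00111001
byte 4: 01110100 XOR 00111101 = 01001001
byte 5: 00100000 XOR 00000001 = 00100001
byte 6: 01110011 XOR 10110101 = 11000110
byte 7: 01100101 XOR 10110001 = 11010100
byte 8: 01110010 XOR 10010101 = 11100111
byte 9: 01110110 XOR 01110110 = 00000000
byte 10: 01100101 XOR 10010001 = 11110100
byte 11: 01110010 XOR 11001110 = 10111100
byte 12: 00100000 XOR 11000010 = 11100010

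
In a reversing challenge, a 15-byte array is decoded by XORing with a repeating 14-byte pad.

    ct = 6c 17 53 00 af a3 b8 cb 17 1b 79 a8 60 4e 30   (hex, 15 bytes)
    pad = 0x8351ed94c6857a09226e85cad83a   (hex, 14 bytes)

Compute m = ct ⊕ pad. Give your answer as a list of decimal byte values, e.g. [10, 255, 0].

The 14-byte key repeats, so the effective keystream is 83 51 ed 94 c6 85 7a 09 22 6e 85 ca d8 3a 83.
byte 0: 6c xor 83 = ef
byte 1: 17 xor 51 = 46
byte 2: 53 xor ed = be
byte 3: 00 xor 94 = 94
byte 4: af xor c6 = 69
byte 5: a3 xor 85 = 26
byte 6: b8 xor 7a = c2
byte 7: cb xor 09 = c2
byte 8: 17 xor 22 = 35
byte 9: 1b xor 6e = 75
byte 10: 79 xor 85 = fc
byte 11: a8 xor ca = 62
byte 12: 60 xor d8 = b8
byte 13: 4e xor 3a = 74
byte 14: 30 xor 83 = b3

[239, 70, 190, 148, 105, 38, 194, 194, 53, 117, 252, 98, 184, 116, 179]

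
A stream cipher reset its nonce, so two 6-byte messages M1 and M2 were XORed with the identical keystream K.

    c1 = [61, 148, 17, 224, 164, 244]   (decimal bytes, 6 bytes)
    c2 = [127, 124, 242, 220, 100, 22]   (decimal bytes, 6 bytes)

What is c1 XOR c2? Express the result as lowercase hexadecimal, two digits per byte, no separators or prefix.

42e8e33cc0e2

c1 ⊕ c2 = (M1 ⊕ K) ⊕ (M2 ⊕ K) = M1 ⊕ M2 — the shared key cancels under XOR.
3d ^ 7f = 42
94 ^ 7c = e8
11 ^ f2 = e3
e0 ^ dc = 3c
a4 ^ 64 = c0
f4 ^ 16 = e2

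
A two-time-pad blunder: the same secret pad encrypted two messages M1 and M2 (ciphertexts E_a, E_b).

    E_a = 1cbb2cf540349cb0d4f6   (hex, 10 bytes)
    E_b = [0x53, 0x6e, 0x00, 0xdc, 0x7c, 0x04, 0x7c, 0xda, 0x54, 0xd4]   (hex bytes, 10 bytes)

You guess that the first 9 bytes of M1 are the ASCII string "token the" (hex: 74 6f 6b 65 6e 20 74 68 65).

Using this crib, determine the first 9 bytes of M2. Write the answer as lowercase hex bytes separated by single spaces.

First, E_a ⊕ E_b = (M1 ⊕ K) ⊕ (M2 ⊕ K) = M1 ⊕ M2, so the key drops out. Then M2 = (M1 ⊕ M2) ⊕ M1 over the first 9 bytes.
byte 0: (1c ^ 53) ^ 74 = 4f ^ 74 = 3b
byte 1: (bb ^ 6e) ^ 6f = d5 ^ 6f = ba
byte 2: (2c ^ 00) ^ 6b = 2c ^ 6b = 47
byte 3: (f5 ^ dc) ^ 65 = 29 ^ 65 = 4c
byte 4: (40 ^ 7c) ^ 6e = 3c ^ 6e = 52
byte 5: (34 ^ 04) ^ 20 = 30 ^ 20 = 10
byte 6: (9c ^ 7c) ^ 74 = e0 ^ 74 = 94
byte 7: (b0 ^ da) ^ 68 = 6a ^ 68 = 02
byte 8: (d4 ^ 54) ^ 65 = 80 ^ 65 = e5

3b ba 47 4c 52 10 94 02 e5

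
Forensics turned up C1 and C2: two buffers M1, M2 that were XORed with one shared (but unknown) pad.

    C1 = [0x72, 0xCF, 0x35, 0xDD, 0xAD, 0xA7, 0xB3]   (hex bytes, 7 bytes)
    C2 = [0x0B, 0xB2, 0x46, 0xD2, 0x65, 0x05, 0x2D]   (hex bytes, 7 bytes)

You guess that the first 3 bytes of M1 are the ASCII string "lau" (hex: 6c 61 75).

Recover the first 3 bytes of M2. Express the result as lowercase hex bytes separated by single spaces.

First, C1 ⊕ C2 = (M1 ⊕ K) ⊕ (M2 ⊕ K) = M1 ⊕ M2, so the key drops out. Then M2 = (M1 ⊕ M2) ⊕ M1 over the first 3 bytes.
byte 0: (72 XOR 0b) XOR 6c = 79 XOR 6c = 15
byte 1: (cf XOR b2) XOR 61 = 7d XOR 61 = 1c
byte 2: (35 XOR 46) XOR 75 = 73 XOR 75 = 06

15 1c 06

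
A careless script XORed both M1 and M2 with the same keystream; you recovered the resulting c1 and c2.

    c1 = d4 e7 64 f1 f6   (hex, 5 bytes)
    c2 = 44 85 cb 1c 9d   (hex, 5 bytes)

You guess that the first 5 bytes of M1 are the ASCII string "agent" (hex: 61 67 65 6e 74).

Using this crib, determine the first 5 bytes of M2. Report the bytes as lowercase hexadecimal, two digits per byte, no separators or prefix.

f105ca831f

First, c1 ⊕ c2 = (M1 ⊕ K) ⊕ (M2 ⊕ K) = M1 ⊕ M2, so the key drops out. Then M2 = (M1 ⊕ M2) ⊕ M1 over the first 5 bytes.
byte 0: (d4 ⊕ 44) ⊕ 61 = 90 ⊕ 61 = f1
byte 1: (e7 ⊕ 85) ⊕ 67 = 62 ⊕ 67 = 05
byte 2: (64 ⊕ cb) ⊕ 65 = af ⊕ 65 = ca
byte 3: (f1 ⊕ 1c) ⊕ 6e = ed ⊕ 6e = 83
byte 4: (f6 ⊕ 9d) ⊕ 74 = 6b ⊕ 74 = 1f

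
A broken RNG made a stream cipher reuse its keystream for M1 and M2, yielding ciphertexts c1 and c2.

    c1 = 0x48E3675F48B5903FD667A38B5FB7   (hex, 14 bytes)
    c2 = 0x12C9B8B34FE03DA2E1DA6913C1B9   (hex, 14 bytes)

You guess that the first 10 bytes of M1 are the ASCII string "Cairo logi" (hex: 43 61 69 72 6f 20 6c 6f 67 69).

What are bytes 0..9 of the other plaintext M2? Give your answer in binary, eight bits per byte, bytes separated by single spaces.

00011001 01001011 10110110 10011110 01101000 01110101 11000001 11110010 01010000 11010100

First, c1 ⊕ c2 = (M1 ⊕ K) ⊕ (M2 ⊕ K) = M1 ⊕ M2, so the key drops out. Then M2 = (M1 ⊕ M2) ⊕ M1 over the first 10 bytes.
byte 0: (48 XOR 12) XOR 43 = 5a XOR 43 = 19
byte 1: (e3 XOR c9) XOR 61 = 2a XOR 61 = 4b
byte 2: (67 XOR b8) XOR 69 = df XOR 69 = b6
byte 3: (5f XOR b3) XOR 72 = ec XOR 72 = 9e
byte 4: (48 XOR 4f) XOR 6f = 07 XOR 6f = 68
byte 5: (b5 XOR e0) XOR 20 = 55 XOR 20 = 75
byte 6: (90 XOR 3d) XOR 6c = ad XOR 6c = c1
byte 7: (3f XOR a2) XOR 6f = 9d XOR 6f = f2
byte 8: (d6 XOR e1) XOR 67 = 37 XOR 67 = 50
byte 9: (67 XOR da) XOR 69 = bd XOR 69 = d4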